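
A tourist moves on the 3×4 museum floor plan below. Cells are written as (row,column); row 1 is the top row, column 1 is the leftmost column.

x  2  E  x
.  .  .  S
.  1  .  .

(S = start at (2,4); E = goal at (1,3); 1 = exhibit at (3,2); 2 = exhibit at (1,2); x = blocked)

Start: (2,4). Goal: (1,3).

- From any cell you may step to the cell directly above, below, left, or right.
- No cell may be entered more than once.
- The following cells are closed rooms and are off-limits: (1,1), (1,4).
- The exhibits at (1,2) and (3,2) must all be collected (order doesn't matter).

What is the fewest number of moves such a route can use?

6

Any route passes through (1,2) and (3,2) in some order between (2,4) and (1,3). Summing Manhattan distances along each leg and taking the cheapest ordering ((2,4) → (3,2) → (1,2) → (1,3)) gives a lower bound of 3 + 2 + 1 = 6 moves.
A route of 6 moves achieves this: (2,4) → (3,4) → (3,3) → (3,2) → (2,2) → (1,2) → (1,3).
Since 6 matches the lower bound, it is optimal.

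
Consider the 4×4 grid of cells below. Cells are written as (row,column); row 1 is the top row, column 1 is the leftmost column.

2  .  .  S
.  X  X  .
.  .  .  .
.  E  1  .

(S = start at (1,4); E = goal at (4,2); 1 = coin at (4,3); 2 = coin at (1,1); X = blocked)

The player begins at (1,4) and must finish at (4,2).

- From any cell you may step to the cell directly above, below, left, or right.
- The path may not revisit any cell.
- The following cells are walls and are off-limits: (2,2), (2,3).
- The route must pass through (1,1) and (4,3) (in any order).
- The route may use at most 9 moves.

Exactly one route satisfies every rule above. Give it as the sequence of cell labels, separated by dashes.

(1,4) - (1,3) - (1,2) - (1,1) - (2,1) - (3,1) - (3,2) - (3,3) - (4,3) - (4,2)

Any route must reach (1,1) and (4,3) and still end at (4,2) within 9 moves, so the order of the required stops is forced.
Route from (1,4): 3× left (reaching (1,1)), 2× down (reaching (3,1)), 2× right (reaching (3,3)), down to (4,3), left to (4,2) — 9 moves in all.
Check: all required cells visited; 9 ≤ 9 moves.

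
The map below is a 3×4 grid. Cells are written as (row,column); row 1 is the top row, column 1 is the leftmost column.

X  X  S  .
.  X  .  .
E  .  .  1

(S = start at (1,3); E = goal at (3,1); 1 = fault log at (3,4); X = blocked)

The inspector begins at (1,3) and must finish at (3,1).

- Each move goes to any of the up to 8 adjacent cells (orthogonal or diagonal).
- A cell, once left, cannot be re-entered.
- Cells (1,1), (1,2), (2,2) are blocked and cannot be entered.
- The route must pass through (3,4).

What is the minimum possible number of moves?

5

Any route passes through (3,4) somewhere between (1,3) and (3,1). Summing Chebyshev distances along the two legs ((1,3) → (3,4) → (3,1)) gives a lower bound of 2 + 3 = 5 moves.
A route of 5 moves achieves this: (1,3) → (2,3) → (3,4) → (3,3) → (3,2) → (3,1).
Since 5 matches the lower bound, it is optimal.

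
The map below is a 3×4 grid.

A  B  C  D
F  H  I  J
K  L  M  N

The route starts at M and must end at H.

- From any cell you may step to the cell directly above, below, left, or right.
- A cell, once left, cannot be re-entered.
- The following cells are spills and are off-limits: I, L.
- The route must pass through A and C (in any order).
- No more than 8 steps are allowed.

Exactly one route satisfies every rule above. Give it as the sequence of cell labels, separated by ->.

M -> N -> J -> D -> C -> B -> A -> F -> H

The budget equals the shortest possible length, so every move has to be on a shortest route through the required cells.
Route from M: right to N, 2× up (reaching D), 3× left (reaching A), down to F, right to H — 8 moves in all.
Check: all required cells visited; 8 ≤ 8 moves.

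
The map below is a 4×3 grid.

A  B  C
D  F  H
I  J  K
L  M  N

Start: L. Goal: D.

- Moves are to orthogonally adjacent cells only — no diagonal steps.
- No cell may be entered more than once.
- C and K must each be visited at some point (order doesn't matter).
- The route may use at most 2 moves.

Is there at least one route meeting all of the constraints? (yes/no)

Even ignoring the no-revisit rule, getting from L to D, taking the cheapest ordering L → K → C → D needs at least 3 + 2 + 3 = 8 moves (Manhattan distance per leg), which exceeds the 2-move limit.

no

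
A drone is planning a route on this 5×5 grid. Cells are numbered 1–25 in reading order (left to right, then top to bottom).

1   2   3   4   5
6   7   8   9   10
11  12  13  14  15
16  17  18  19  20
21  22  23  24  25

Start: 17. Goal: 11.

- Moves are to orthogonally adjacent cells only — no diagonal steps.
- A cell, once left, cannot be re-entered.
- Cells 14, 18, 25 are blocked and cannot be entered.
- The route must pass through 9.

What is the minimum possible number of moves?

10

Any route passes through 9 somewhere between 17 and 11. Summing Manhattan distances along the two legs (17 → 9 → 11) gives a lower bound of 4 + 4 = 8 moves.
The shortest route satisfying every rule uses 10 moves: 17 → 12 → 7 → 8 → 9 → 4 → 3 → 2 → 1 → 6 → 11.
The bound of 8 isn't tight here; checking systematically, no route of length 8 through 9 satisfies every constraint, so 10 is the minimum.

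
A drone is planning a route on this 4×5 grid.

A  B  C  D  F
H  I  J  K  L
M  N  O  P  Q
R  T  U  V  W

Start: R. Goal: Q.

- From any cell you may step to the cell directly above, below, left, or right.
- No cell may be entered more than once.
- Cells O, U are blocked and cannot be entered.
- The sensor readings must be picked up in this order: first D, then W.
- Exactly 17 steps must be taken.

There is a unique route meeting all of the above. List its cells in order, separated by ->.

The waypoints must appear in the order D, W, with no cell reused.
Route from R: right to T, up to N, left to M, 2× up (reaching A), right to B, down to I, right to J, up to C, 2× right (reaching F), down to L, left to K, 2× down (reaching V), right to W, up to Q — 17 moves in all.
Check: order respected (D at step 10, W at step 16); 17 moves as required.

R -> T -> N -> M -> H -> A -> B -> I -> J -> C -> D -> F -> L -> K -> P -> V -> W -> Q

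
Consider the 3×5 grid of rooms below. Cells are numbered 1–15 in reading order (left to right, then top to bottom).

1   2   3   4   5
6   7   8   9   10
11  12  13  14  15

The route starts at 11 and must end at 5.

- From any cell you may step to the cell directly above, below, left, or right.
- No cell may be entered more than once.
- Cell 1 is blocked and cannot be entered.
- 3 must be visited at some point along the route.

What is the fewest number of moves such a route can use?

6

Any route passes through 3 somewhere between 11 and 5. Summing Manhattan distances along the two legs (11 → 3 → 5) gives a lower bound of 4 + 2 = 6 moves.
A route of 6 moves achieves this: 11 → 6 → 7 → 2 → 3 → 4 → 5.
Since 6 matches the lower bound, it is optimal.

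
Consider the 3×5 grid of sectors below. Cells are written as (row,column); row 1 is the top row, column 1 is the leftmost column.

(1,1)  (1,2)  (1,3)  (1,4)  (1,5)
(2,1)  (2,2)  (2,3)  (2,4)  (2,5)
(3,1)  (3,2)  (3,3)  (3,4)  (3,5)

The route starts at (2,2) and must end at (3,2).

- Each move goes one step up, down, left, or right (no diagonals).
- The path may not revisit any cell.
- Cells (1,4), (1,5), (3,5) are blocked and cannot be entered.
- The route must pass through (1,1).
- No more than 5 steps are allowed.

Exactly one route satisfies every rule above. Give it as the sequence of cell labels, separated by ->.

(2,2) -> (1,2) -> (1,1) -> (2,1) -> (3,1) -> (3,2)

The 5-move cap with required stops at (1,1) leaves no slack for detours.
Route from (2,2): up 1 to (1,2), left 1 to (1,1), down 2 to (3,1), right 1 to (3,2) — 5 moves in all.
Check: all required cells visited; 5 ≤ 5 moves.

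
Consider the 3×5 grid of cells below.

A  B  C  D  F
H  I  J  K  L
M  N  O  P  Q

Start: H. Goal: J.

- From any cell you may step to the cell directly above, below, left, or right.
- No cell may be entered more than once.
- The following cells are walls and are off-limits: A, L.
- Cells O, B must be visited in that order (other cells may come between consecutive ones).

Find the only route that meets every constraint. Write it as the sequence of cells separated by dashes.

The waypoints must appear in the order O, B, with no cell reused.
Route from H: down 1 to M, right 3 to P, up 2 to D, left 2 to B, down 1 to I, right 1 to J — 10 moves in all.
Check: order respected (O at step 3, B at step 8).

H - M - N - O - P - K - D - C - B - I - J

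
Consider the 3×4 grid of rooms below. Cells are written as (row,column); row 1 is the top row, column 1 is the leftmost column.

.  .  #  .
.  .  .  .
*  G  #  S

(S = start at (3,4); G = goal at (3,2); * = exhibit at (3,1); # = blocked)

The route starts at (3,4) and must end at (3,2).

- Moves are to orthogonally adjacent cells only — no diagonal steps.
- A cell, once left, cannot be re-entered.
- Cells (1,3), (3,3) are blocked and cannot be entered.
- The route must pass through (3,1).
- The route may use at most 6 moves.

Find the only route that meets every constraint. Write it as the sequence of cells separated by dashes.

The budget equals the shortest possible length, so every move has to be on a shortest route through the required cells.
Route from (3,4): up 1 to (2,4), left 3 to (2,1), down 1 to (3,1), right 1 to (3,2) — 6 moves in all.
Check: all required cells visited; 6 ≤ 6 moves.

(3,4) - (2,4) - (2,3) - (2,2) - (2,1) - (3,1) - (3,2)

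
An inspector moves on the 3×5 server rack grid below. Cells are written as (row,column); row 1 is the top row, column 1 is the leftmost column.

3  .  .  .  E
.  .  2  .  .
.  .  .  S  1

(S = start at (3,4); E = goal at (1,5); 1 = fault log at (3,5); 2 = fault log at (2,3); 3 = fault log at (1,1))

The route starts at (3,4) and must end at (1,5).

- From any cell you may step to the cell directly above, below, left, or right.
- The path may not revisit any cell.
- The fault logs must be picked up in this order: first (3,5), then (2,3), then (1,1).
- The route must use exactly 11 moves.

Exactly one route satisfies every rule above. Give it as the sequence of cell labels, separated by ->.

(3,4) -> (3,5) -> (2,5) -> (2,4) -> (2,3) -> (2,2) -> (2,1) -> (1,1) -> (1,2) -> (1,3) -> (1,4) -> (1,5)

The waypoints must appear in the order (3,5), (2,3), (1,1), with no cell reused.
Route from (3,4): right 1 to (3,5), up 1 to (2,5), left 4 to (2,1), up 1 to (1,1), right 4 to (1,5) — 11 moves in all.
Check: order respected (1 at step 1, 2 at step 4, 3 at step 7); 11 moves as required.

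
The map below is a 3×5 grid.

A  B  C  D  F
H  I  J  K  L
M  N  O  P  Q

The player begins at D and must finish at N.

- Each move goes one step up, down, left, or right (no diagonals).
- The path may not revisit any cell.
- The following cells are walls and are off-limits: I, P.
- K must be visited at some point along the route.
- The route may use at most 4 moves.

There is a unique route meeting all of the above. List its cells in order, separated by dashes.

The 4-move cap with required stops at K leaves no slack for detours.
Route from D: down 1 to K, left 1 to J, down 1 to O, left 1 to N — 4 moves in all.
Check: all required cells visited; 4 ≤ 4 moves.

D - K - J - O - N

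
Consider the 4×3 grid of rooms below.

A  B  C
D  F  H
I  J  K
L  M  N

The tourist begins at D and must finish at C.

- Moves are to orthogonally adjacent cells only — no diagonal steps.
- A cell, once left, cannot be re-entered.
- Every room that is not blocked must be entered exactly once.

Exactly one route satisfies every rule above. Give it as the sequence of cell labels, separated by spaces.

Need to visit all 12 open cells exactly once, starting at D and ending at C.
Cell L has only two open neighbours (I and M), so the path must pass straight through it: one of those is the cell it's entered from and the other is where it exits.
Route from D: up 1 to A, right 1 to B, down 2 to J, left 1 to I, down 1 to L, right 2 to N, up 3 to C — 11 moves in all.
Check: all 12 open cells covered.

D A B F J I L M N K H C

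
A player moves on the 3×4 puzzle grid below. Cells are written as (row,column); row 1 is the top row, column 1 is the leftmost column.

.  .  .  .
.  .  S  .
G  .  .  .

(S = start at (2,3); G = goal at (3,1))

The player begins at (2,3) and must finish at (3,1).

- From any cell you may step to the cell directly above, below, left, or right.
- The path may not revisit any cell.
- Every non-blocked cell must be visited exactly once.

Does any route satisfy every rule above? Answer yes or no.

yes

One route that works: (2,3) → (1,3) → (1,4) → (2,4) → (3,4) → (3,3) → (3,2) → (2,2) → (1,2) → (1,1) → (2,1) → (3,1).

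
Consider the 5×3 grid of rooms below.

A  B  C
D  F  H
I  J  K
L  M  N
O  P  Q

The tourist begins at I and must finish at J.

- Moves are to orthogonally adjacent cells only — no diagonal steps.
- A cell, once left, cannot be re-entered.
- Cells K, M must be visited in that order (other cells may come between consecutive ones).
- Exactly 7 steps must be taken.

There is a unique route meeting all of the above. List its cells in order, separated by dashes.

The waypoints must appear in the order K, M, with no cell reused.
Route from I: up 1 to D, right 2 to H, down 2 to N, left 1 to M, up 1 to J — 7 moves in all.
Check: order respected (K at step 4, M at step 6); 7 moves as required.

I - D - F - H - K - N - M - J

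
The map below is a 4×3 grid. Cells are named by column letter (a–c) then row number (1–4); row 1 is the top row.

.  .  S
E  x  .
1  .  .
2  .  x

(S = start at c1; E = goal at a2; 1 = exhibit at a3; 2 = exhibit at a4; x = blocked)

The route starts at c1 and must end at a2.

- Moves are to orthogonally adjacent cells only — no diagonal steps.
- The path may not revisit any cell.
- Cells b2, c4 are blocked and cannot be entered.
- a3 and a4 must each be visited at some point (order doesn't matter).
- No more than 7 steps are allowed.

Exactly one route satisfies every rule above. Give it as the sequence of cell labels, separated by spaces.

c1 c2 c3 b3 b4 a4 a3 a2

The budget equals the shortest possible length, so every move has to be on a shortest route through the required cells.
Route from c1: down 2 to c3, left 1 to b3, down 1 to b4, left 1 to a4, up 2 to a2 — 7 moves in all.
Check: all required cells visited; 7 ≤ 7 moves.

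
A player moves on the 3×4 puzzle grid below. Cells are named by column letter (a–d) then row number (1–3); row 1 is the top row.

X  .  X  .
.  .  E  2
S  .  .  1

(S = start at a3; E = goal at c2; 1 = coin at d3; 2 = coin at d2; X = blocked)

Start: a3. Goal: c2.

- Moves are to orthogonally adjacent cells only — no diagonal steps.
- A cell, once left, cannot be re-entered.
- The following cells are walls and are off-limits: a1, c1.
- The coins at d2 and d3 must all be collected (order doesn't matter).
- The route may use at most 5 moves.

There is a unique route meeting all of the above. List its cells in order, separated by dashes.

a3 - b3 - c3 - d3 - d2 - c2

Any route must reach d2 and d3 and still end at c2 within 5 moves, so the order of the required stops is forced.
Route from a3: right 3 to d3, up 1 to d2, left 1 to c2 — 5 moves in all.
Check: all required cells visited; 5 ≤ 5 moves.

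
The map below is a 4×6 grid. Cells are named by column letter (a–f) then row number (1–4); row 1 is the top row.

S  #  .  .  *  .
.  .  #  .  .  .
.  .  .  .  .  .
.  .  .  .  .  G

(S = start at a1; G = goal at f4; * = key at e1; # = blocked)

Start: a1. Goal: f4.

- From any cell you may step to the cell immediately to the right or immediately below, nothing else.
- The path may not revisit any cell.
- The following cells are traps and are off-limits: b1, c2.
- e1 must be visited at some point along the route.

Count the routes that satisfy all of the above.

A right/down-only route from a1 to f4 makes exactly 3 down-moves and 5 right-moves in some order.
With no other constraints that would be C(8,3) = 56 routes.
Split at e1 and multiply the segment counts (each segment already excludes blocked cells): a1→e1: 0; e1→f4: 4; product = 0.
No route satisfies every constraint, so the count is 0.

0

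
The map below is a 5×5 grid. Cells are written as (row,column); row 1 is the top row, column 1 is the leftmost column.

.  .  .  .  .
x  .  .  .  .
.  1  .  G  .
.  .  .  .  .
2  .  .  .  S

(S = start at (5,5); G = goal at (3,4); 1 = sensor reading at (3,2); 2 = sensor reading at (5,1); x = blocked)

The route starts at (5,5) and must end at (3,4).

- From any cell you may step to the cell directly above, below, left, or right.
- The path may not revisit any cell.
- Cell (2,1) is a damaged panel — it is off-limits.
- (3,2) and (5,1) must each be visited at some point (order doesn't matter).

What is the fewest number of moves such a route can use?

9

Any route passes through (3,2) and (5,1) in some order between (5,5) and (3,4). Summing Manhattan distances along each leg and taking the cheapest ordering ((5,5) → (5,1) → (3,2) → (3,4)) gives a lower bound of 4 + 3 + 2 = 9 moves.
A route of 9 moves achieves this: (5,5) → (5,4) → (5,3) → (5,2) → (5,1) → (4,1) → (3,1) → (3,2) → (3,3) → (3,4).
Since 9 matches the lower bound, it is optimal.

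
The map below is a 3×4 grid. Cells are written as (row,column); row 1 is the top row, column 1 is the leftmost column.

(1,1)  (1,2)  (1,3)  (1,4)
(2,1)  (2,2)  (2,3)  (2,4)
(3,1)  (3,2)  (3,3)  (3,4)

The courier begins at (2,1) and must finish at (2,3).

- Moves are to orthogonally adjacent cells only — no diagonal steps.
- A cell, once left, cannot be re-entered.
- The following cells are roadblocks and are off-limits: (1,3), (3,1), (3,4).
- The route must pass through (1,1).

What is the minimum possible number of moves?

Any route passes through (1,1) somewhere between (2,1) and (2,3). Summing Manhattan distances along the two legs ((2,1) → (1,1) → (2,3)) gives a lower bound of 1 + 3 = 4 moves.
A route of 4 moves achieves this: (2,1) → (1,1) → (1,2) → (2,2) → (2,3).
Since 4 matches the lower bound, it is optimal.

4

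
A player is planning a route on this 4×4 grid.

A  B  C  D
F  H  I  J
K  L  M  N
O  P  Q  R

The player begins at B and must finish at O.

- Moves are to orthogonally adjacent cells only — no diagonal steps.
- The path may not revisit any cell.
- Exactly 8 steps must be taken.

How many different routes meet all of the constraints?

Need simple routes of exactly 8 moves from B to O (Manhattan distance 4, so 2 moves are spent on a detour and 2 undoing it).
Branch systematically from the start, pruning whenever the remaining move budget drops below the Manhattan distance to O or differs from it in parity. Grouping the completions by first move — via H: 8; via A: 5; via C: 19 — and summing: 8 + 5 + 19 = 32.
That gives 32 routes.

32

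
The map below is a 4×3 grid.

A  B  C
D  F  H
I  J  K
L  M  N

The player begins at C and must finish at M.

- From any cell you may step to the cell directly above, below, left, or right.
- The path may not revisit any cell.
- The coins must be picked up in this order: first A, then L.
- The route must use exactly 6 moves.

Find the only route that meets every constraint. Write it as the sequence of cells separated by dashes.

The waypoints must appear in the order A, L, with no cell reused.
Route from C: left 2 to A, down 3 to L, right 1 to M — 6 moves in all.
Check: order respected (A at step 2, L at step 5); 6 moves as required.

C - B - A - D - I - L - M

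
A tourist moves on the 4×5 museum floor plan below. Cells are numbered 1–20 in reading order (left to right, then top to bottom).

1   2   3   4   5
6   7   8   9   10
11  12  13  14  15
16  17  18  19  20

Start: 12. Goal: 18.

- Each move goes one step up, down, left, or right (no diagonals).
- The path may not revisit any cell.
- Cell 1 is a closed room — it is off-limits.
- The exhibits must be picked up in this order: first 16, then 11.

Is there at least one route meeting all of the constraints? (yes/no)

yes

One route that works: 12 → 17 → 16 → 11 → 6 → 7 → 8 → 13 → 18.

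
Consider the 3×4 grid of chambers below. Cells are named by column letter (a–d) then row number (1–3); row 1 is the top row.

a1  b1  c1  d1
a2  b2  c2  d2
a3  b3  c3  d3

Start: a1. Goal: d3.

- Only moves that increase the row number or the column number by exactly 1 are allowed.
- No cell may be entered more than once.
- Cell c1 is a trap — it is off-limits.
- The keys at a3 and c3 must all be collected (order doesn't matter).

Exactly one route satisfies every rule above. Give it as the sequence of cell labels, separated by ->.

Moves only go right or down, so the column and row indices never decrease.
Route from a1: down 2 to a3, right 3 to d3 — 5 moves in all.
Check: all required cells visited.

a1 -> a2 -> a3 -> b3 -> c3 -> d3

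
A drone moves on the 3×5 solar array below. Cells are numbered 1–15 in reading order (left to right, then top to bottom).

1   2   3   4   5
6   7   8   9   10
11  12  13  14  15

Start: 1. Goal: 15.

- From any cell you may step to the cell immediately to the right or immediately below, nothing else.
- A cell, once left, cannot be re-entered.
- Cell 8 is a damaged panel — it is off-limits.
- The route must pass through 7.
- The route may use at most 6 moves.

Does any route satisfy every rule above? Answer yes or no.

yes

One route that works: 1 → 6 → 7 → 12 → 13 → 14 → 15.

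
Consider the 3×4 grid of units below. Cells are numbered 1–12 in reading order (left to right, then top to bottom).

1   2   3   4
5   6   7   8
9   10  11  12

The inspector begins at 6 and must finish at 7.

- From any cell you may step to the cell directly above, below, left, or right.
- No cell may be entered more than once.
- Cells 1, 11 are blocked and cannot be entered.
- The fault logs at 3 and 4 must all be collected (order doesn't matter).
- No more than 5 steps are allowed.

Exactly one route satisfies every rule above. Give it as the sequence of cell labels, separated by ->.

6 -> 2 -> 3 -> 4 -> 8 -> 7

The budget equals the shortest possible length, so every move has to be on a shortest route through the required cells.
Route from 6: up to 2, 2× right (reaching 4), down to 8, left to 7 — 5 moves in all.
Check: all required cells visited; 5 ≤ 5 moves.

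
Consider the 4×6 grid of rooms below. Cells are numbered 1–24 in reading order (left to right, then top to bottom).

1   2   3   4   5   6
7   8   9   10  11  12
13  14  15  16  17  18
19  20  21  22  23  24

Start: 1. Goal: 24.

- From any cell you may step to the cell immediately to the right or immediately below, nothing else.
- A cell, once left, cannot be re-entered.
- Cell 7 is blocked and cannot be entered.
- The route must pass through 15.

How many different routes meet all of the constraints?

A right/down-only route from 1 to 24 makes exactly 3 down-moves and 5 right-moves in some order.
With no other constraints that would be C(8,3) = 56 routes.
Split at 15 and multiply the segment counts (each segment already excludes blocked cells): 1→15: 3; 15→24: 4; product = 12.
That gives 12 routes.

12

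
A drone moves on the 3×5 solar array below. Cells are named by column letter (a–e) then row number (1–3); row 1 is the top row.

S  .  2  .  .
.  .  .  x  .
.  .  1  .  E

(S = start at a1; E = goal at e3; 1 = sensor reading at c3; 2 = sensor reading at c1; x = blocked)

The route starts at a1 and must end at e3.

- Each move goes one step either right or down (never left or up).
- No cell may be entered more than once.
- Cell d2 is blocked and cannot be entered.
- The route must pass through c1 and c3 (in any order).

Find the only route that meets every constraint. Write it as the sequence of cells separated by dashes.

a1 - b1 - c1 - c2 - c3 - d3 - e3

Moves only go right or down, so the column and row indices never decrease.
Route from a1: right 2 to c1, down 2 to c3, right 2 to e3 — 6 moves in all.
Check: all required cells visited.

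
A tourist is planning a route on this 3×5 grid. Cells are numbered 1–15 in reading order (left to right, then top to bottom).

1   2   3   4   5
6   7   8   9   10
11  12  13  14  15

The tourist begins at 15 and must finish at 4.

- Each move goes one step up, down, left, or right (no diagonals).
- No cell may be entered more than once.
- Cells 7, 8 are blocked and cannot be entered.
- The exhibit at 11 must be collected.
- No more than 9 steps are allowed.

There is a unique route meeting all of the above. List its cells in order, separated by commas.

The budget equals the shortest possible length, so every move has to be on a shortest route through the required cells.
Route from 15: left 4 to 11, up 2 to 1, right 3 to 4 — 9 moves in all.
Check: all required cells visited; 9 ≤ 9 moves.

15, 14, 13, 12, 11, 6, 1, 2, 3, 4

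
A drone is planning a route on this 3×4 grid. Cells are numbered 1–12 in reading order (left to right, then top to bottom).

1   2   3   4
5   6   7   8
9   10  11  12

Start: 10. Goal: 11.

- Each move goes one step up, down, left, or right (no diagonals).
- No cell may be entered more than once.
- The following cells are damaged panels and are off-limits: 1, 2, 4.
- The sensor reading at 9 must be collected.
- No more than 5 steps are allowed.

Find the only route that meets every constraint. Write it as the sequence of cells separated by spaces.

10 9 5 6 7 11

The 5-move cap with required stops at 9 leaves no slack for detours.
Route from 10: left to 9, up to 5, 2× right (reaching 7), down to 11 — 5 moves in all.
Check: all required cells visited; 5 ≤ 5 moves.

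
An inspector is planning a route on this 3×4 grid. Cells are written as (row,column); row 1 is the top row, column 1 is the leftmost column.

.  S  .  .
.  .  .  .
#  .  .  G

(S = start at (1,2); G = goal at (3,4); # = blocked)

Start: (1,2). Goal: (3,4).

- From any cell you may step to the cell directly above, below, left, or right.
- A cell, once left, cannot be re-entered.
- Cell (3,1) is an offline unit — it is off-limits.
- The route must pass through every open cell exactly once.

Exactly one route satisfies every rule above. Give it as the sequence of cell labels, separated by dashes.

Need to visit all 11 open cells exactly once, starting at (1,2) and ending at (3,4).
Cell (3,2) has only two open neighbours ((2,2) and (3,3)), so the path must pass straight through it: one of those is the cell it's entered from and the other is where it exits.
Route from (1,2): left 1 to (1,1), down 1 to (2,1), right 1 to (2,2), down 1 to (3,2), right 1 to (3,3), up 2 to (1,3), right 1 to (1,4), down 2 to (3,4) — 10 moves in all.
Check: all 11 open cells covered.

(1,2) - (1,1) - (2,1) - (2,2) - (3,2) - (3,3) - (2,3) - (1,3) - (1,4) - (2,4) - (3,4)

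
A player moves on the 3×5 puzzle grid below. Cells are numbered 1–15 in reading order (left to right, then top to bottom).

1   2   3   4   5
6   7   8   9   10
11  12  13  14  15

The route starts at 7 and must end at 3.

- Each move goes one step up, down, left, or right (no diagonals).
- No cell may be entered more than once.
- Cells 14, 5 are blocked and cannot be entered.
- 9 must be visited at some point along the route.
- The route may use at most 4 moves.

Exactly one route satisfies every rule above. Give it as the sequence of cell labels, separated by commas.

7, 8, 9, 4, 3

The budget equals the shortest possible length, so every move has to be on a shortest route through the required cells.
Route from 7: right 2 to 9, up 1 to 4, left 1 to 3 — 4 moves in all.
Check: all required cells visited; 4 ≤ 4 moves.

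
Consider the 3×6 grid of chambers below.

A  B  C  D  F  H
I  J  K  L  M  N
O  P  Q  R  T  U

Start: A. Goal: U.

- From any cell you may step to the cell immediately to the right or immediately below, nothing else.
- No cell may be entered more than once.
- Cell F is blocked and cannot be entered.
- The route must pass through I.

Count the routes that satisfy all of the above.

6

A right/down-only route from A to U makes exactly 2 down-moves and 5 right-moves in some order.
With no other constraints that would be C(7,2) = 21 routes.
Split at I and multiply the segment counts (each segment already excludes blocked cells): A→I: 1; I→U: 6; product = 6.
That gives 6 routes.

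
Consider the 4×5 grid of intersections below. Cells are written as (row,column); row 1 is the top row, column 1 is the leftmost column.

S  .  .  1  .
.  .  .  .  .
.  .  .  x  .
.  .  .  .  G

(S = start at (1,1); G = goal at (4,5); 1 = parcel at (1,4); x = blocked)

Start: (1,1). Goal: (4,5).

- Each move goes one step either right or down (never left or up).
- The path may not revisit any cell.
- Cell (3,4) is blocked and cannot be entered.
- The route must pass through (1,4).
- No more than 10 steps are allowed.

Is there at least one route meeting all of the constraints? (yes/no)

yes

One route that works: (1,1) → (1,2) → (1,3) → (1,4) → (2,4) → (2,5) → (3,5) → (4,5).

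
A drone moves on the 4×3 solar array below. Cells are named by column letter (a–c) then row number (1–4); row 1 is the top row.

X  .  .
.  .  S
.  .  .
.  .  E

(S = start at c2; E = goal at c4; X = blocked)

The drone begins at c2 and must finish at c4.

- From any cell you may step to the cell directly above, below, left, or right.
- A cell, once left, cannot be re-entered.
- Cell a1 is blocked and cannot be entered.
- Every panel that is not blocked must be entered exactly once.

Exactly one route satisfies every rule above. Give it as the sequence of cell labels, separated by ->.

c2 -> c1 -> b1 -> b2 -> a2 -> a3 -> a4 -> b4 -> b3 -> c3 -> c4

Need to visit all 11 open cells exactly once, starting at c2 and ending at c4.
Cell a4 has only two open neighbours (a3 and b4), so the path must pass straight through it: one of those is the cell it's entered from and the other is where it exits.
Route from c2: up to c1, left to b1, down to b2, left to a2, 2× down (reaching a4), right to b4, up to b3, right to c3, down to c4 — 10 moves in all.
Check: all 11 open cells covered.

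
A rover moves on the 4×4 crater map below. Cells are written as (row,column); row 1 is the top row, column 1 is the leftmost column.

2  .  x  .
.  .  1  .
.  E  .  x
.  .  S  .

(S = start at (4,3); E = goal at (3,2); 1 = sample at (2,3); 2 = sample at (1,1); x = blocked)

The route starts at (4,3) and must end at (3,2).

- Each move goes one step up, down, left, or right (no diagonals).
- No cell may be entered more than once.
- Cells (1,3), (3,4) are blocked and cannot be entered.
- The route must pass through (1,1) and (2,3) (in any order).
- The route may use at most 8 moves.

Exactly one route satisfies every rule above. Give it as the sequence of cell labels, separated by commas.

(4,3), (3,3), (2,3), (2,2), (1,2), (1,1), (2,1), (3,1), (3,2)

The 8-move cap with required stops at (1,1), (2,3) leaves no slack for detours.
Route from (4,3): up 2 to (2,3), left 1 to (2,2), up 1 to (1,2), left 1 to (1,1), down 2 to (3,1), right 1 to (3,2) — 8 moves in all.
Check: all required cells visited; 8 ≤ 8 moves.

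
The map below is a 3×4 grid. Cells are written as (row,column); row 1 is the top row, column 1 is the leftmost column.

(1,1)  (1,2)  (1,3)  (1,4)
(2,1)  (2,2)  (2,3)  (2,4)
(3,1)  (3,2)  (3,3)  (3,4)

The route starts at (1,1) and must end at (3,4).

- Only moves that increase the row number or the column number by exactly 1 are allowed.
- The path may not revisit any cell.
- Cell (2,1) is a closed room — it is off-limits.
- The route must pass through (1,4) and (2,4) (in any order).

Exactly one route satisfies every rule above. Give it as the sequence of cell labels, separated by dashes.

Moves only go right or down, so the column and row indices never decrease.
Route from (1,1): 3× right (reaching (1,4)), 2× down (reaching (3,4)) — 5 moves in all.
Check: all required cells visited.

(1,1) - (1,2) - (1,3) - (1,4) - (2,4) - (3,4)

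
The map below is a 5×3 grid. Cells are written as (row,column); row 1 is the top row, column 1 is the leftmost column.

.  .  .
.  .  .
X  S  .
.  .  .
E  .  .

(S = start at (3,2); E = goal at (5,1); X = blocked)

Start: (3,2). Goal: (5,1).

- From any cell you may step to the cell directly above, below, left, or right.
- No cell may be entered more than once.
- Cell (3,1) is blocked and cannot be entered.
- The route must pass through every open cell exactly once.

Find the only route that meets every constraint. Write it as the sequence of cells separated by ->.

(3,2) -> (2,2) -> (2,1) -> (1,1) -> (1,2) -> (1,3) -> (2,3) -> (3,3) -> (4,3) -> (5,3) -> (5,2) -> (4,2) -> (4,1) -> (5,1)

Need to visit all 14 open cells exactly once, starting at (3,2) and ending at (5,1).
Cell (4,1) has only two open neighbours ((5,1) and (4,2)), so the path must pass straight through it: one of those is the cell it's entered from and the other is where it exits.
Route from (3,2): up to (2,2), left to (2,1), up to (1,1), 2× right (reaching (1,3)), 4× down (reaching (5,3)), left to (5,2), up to (4,2), left to (4,1), down to (5,1) — 13 moves in all.
Check: all 14 open cells covered.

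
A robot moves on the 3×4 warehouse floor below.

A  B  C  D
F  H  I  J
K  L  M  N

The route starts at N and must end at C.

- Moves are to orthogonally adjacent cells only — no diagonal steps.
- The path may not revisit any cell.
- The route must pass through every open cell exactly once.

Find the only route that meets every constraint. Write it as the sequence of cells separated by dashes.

N - M - L - K - F - A - B - H - I - J - D - C

Need to visit all 12 open cells exactly once, starting at N and ending at C.
Cell A has only two open neighbours (F and B), so the path must pass straight through it: one of those is the cell it's entered from and the other is where it exits.
Route from N: 3× left (reaching K), 2× up (reaching A), right to B, down to H, 2× right (reaching J), up to D, left to C — 11 moves in all.
Check: all 12 open cells covered.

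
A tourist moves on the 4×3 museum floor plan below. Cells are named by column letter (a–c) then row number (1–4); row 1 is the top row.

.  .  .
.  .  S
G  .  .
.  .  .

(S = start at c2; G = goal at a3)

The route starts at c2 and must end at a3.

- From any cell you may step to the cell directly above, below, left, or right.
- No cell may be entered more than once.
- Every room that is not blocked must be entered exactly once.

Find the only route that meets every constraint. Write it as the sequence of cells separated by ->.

c2 -> c1 -> b1 -> a1 -> a2 -> b2 -> b3 -> c3 -> c4 -> b4 -> a4 -> a3

Need to visit all 12 open cells exactly once, starting at c2 and ending at a3.
Cell c1 has only two open neighbours (c2 and b1), so the path must pass straight through it: one of those is the cell it's entered from and the other is where it exits.
Route from c2: up to c1, 2× left (reaching a1), down to a2, right to b2, down to b3, right to c3, down to c4, 2× left (reaching a4), up to a3 — 11 moves in all.
Check: all 12 open cells covered.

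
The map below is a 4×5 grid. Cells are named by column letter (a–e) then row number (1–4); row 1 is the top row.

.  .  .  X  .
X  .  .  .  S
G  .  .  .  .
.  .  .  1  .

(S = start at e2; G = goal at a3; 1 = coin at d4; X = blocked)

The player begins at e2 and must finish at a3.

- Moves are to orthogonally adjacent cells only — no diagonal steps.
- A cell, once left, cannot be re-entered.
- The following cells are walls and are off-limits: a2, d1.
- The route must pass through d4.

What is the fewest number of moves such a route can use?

7

Any route passes through d4 somewhere between e2 and a3. Summing Manhattan distances along the two legs (e2 → d4 → a3) gives a lower bound of 3 + 4 = 7 moves.
A route of 7 moves achieves this: e2 → e3 → e4 → d4 → d3 → c3 → b3 → a3.
Since 7 matches the lower bound, it is optimal.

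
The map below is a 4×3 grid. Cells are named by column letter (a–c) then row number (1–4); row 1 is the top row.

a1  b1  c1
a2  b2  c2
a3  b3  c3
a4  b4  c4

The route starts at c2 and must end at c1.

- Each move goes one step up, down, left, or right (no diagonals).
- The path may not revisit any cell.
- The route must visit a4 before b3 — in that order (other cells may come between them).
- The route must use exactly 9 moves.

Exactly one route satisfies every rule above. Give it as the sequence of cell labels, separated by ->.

The waypoints must appear in the order a4, b3, with no cell reused.
Route from c2: 2× down (reaching c4), 2× left (reaching a4), up to a3, right to b3, 2× up (reaching b1), right to c1 — 9 moves in all.
Check: order respected (a4 at step 4, b3 at step 6); 9 moves as required.

c2 -> c3 -> c4 -> b4 -> a4 -> a3 -> b3 -> b2 -> b1 -> c1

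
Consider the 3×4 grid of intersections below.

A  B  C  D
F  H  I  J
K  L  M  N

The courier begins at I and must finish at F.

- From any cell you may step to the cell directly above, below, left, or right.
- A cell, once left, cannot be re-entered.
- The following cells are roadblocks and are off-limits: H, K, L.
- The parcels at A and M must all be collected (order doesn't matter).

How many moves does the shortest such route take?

Any route passes through A and M in some order between I and F. Summing Manhattan distances along each leg and taking the cheapest ordering (I → M → A → F) gives a lower bound of 1 + 4 + 1 = 6 moves.
The shortest route satisfying every rule uses 8 moves: I → M → N → J → D → C → B → A → F.
The bound of 6 isn't tight here; checking systematically, no route of length 6 through 7 satisfies every constraint, so 8 is the minimum.

8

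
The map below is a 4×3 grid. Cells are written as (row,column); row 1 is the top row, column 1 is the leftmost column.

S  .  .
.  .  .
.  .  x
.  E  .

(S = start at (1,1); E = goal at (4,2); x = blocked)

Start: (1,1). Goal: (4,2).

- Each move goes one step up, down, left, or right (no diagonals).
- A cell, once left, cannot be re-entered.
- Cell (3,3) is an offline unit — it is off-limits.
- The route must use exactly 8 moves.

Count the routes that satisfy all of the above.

Need simple routes of exactly 8 moves from (1,1) to (4,2) (Manhattan distance 4, so 2 moves are spent on a detour and 2 undoing it).
Enumerating: (1,1) (1,2) (1,3) (2,3) (2,2) (3,2) (3,1) (4,1) (4,2) | (1,1) (1,2) (1,3) (2,3) (2,2) (2,1) (3,1) (4,1) (4,2) | (1,1) (1,2) (1,3) (2,3) (2,2) (2,1) (3,1) (3,2) (4,2).
That gives 3 routes.

3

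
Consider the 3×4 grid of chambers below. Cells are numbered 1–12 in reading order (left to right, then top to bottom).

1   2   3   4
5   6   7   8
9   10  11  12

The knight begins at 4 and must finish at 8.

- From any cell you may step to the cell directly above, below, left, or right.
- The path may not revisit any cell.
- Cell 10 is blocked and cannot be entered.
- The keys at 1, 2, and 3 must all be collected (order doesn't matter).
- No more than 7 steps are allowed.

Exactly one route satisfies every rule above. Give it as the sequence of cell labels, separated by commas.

Any route must reach 1, 2, and 3 and still end at 8 within 7 moves, so the order of the required stops is forced.
Route from 4: left 3 to 1, down 1 to 5, right 3 to 8 — 7 moves in all.
Check: all required cells visited; 7 ≤ 7 moves.

4, 3, 2, 1, 5, 6, 7, 8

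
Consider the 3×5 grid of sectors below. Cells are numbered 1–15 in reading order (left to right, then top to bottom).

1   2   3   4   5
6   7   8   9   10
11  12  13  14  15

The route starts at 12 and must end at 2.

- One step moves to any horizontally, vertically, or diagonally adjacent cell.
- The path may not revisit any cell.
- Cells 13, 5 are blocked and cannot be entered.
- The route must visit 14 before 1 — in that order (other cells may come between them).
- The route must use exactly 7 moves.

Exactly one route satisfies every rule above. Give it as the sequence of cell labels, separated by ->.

The waypoints must appear in the order 14, 1, with no cell reused.
Route from 12: up-right to 8, down-right to 14, up to 9, up-left to 3, down-left to 7, up-left to 1, right to 2 — 7 moves in all.
Check: order respected (14 at step 2, 1 at step 6); 7 moves as required.

12 -> 8 -> 14 -> 9 -> 3 -> 7 -> 1 -> 2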